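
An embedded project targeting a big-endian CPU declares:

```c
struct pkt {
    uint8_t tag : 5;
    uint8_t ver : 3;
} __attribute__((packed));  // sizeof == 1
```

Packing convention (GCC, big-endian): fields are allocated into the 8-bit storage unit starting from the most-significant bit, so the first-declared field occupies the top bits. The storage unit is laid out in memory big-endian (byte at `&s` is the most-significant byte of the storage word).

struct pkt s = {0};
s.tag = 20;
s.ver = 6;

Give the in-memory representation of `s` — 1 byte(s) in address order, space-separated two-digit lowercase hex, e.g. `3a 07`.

[3+:5] tag=20 & 0x1f = 0x14; word=0xa0
[0+:3] ver=6 & 0x7 = 0x6; word=0xa6
word = 0xa6 → big-endian bytes:
  [0]=0xa6

a6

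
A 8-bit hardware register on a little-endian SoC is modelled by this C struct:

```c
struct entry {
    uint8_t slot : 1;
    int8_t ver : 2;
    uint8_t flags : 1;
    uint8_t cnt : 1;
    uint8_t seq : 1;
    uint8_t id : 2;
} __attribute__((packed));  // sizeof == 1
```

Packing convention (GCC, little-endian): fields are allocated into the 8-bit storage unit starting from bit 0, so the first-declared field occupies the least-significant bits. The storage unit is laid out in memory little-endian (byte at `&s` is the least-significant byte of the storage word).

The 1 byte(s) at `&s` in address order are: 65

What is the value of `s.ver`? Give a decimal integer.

-2

[0]=0x65 (little-endian) → word 0x65
slot:1 @ bit 0 → (0x65>>0)&0x1 = 0x1
ver:2 @ bit 1 → (0x65>>1)&0x3 = 0x2  ←
flags:1 @ bit 3 → (0x65>>3)&0x1 = 0x0
cnt:1 @ bit 4 → (0x65>>4)&0x1 = 0x0
seq:1 @ bit 5 → (0x65>>5)&0x1 = 0x1
id:2 @ bit 6 → (0x65>>6)&0x3 = 0x1
ver signed 2b, MSB=1: 2 - 4 = -2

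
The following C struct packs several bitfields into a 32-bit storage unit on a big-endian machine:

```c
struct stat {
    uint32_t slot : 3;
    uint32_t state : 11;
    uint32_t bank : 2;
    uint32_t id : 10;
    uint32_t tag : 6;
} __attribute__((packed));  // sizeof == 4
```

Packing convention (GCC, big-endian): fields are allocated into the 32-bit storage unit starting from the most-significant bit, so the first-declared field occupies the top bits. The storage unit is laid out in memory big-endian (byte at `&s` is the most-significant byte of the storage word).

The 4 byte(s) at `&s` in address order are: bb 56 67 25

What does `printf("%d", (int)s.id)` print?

412

[0]=0xbb [1]=0x56 [2]=0x67 [3]=0x25 (big-endian) → word 0xbb566725
slot [29+:3] = (word>>29) & 0x7 = 5
state [18+:11] = (word>>18) & 0x7ff = 1749
bank [16+:2] = (word>>16) & 0x3 = 2
id [6+:10] = (word>>6) & 0x3ff = 412  ←
tag [0+:6] = (word>>0) & 0x3f = 37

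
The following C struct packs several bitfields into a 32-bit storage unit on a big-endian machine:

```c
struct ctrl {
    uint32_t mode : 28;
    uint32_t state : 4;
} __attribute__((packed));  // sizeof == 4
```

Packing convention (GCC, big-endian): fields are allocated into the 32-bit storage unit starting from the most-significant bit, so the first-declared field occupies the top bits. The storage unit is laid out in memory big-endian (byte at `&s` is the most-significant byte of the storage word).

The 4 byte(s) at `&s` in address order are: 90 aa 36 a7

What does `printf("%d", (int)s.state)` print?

[0]=0x90 [1]=0xaa [2]=0x36 [3]=0xa7 (big-endian) → word 0x90aa36a7
mode:28 @ bit 4 → (0x90aa36a7>>4)&0xfffffff = 0x90aa36a
state:4 @ bit 0 → (0x90aa36a7>>0)&0xf = 0x7  ←

7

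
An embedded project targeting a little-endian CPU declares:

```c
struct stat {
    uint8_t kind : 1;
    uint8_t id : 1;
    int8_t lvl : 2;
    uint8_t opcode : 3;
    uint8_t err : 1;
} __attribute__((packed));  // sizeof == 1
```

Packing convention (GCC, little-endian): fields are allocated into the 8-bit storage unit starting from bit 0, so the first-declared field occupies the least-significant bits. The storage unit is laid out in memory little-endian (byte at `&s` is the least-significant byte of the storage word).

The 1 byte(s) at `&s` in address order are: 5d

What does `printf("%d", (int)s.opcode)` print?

5

[0]=0x5d (little-endian) → word 0x5d
kind [0+:1] = (word>>0) & 0x1 = 1
id [1+:1] = (word>>1) & 0x1 = 0
lvl [2+:2] = (word>>2) & 0x3 = 3
opcode [4+:3] = (word>>4) & 0x7 = 5  ←
err [7+:1] = (word>>7) & 0x1 = 0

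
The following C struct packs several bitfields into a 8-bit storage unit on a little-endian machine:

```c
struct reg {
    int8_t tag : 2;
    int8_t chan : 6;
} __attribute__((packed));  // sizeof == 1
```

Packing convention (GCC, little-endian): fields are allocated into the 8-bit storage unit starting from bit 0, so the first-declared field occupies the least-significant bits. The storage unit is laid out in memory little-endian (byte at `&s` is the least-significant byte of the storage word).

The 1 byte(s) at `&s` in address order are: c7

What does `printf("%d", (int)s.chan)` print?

-15

[0]=0xc7 (little-endian) → word 0xc7
tag:2 @ bit 0 → (0xc7>>0)&0x3 = 0x3
chan:6 @ bit 2 → (0xc7>>2)&0x3f = 0x31  ←
chan signed 6b, MSB=1: 49 - 64 = -15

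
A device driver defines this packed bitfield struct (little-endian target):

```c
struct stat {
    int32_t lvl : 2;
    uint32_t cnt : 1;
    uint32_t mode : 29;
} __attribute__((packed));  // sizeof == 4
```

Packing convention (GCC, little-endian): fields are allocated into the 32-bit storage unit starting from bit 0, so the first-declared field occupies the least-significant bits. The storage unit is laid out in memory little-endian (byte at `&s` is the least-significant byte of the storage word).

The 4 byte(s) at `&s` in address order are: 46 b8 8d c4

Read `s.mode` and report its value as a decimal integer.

[0]=0x46 [1]=0xb8 [2]=0x8d [3]=0xc4 (little-endian) → word 0xc48db846
lvl:2 @ bit 0 → (0xc48db846>>0)&0x3 = 0x2
cnt:1 @ bit 2 → (0xc48db846>>2)&0x1 = 0x1
mode:29 @ bit 3 → (0xc48db846>>3)&0x1fffffff = 0x1891b708  ←

412202760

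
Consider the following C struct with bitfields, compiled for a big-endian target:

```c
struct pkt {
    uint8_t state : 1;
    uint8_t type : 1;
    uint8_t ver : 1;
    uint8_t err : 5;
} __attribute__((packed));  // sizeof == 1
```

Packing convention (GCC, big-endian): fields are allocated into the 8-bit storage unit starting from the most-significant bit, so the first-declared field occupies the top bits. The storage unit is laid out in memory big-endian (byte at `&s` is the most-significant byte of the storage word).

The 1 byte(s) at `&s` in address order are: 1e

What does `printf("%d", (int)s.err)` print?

30

[0]=0x1e (big-endian) → word 0x1e
state:1 @ bit 7 → (0x1e>>7)&0x1 = 0x0
type:1 @ bit 6 → (0x1e>>6)&0x1 = 0x0
ver:1 @ bit 5 → (0x1e>>5)&0x1 = 0x0
err:5 @ bit 0 → (0x1e>>0)&0x1f = 0x1e  ←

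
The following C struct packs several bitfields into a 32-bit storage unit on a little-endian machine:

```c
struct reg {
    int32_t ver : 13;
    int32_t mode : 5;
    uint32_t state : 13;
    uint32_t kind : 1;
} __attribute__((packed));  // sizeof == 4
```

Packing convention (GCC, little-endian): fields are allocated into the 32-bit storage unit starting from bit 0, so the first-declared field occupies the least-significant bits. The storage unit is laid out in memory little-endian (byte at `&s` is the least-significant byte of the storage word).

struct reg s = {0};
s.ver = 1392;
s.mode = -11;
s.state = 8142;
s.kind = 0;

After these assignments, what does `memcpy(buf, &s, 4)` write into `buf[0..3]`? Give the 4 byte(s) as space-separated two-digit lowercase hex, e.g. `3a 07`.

ver:13 = 1392 → 0x570 << 0 → word 0x00000570
mode:5 = -11 → 0x15 << 13 → word 0x0002a570
state:13 = 8142 → 0x1fce << 18 → word 0x7f3aa570
kind:1 = 0 → 0x0 << 31 → word 0x7f3aa570
word = 0x7f3aa570 → little-endian bytes:
  [0]=0x70  [1]=0xa5  [2]=0x3a  [3]=0x7f

70 a5 3a 7f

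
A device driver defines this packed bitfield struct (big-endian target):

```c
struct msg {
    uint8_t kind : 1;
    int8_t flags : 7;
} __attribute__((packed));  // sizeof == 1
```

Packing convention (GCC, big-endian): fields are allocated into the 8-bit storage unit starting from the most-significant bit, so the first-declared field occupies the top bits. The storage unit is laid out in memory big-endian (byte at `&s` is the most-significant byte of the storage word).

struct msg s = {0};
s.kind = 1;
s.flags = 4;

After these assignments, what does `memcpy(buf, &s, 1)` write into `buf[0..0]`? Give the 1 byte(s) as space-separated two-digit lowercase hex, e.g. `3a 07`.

84

kind:1 = 1 → 0x1 << 7 → word 0x80
flags:7 = 4 → 0x4 << 0 → word 0x84
word = 0x84 → big-endian bytes:
  [0]=0x84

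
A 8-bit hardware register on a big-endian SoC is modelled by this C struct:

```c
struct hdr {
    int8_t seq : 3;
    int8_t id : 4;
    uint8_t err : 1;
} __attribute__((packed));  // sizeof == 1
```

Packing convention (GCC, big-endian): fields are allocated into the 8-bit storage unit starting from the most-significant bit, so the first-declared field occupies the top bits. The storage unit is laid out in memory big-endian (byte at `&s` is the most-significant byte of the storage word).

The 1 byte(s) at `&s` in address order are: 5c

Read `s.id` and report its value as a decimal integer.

[0]=0x5c (big-endian) → word 0x5c
seq:3 @ bit 5 → (0x5c>>5)&0x7 = 0x2
id:4 @ bit 1 → (0x5c>>1)&0xf = 0xe  ←
err:1 @ bit 0 → (0x5c>>0)&0x1 = 0x0
id signed 4b, MSB=1: 14 - 16 = -2

-2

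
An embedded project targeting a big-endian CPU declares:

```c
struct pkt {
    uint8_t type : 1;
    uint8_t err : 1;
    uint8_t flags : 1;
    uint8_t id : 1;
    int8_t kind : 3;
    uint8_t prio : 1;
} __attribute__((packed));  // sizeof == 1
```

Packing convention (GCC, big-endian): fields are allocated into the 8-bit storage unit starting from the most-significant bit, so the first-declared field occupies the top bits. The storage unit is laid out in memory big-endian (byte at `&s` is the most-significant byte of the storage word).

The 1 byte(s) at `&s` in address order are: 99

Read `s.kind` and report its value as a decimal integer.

-4

[0]=0x99 (big-endian) → word 0x99
type:1 @ bit 7 → (0x99>>7)&0x1 = 0x1
err:1 @ bit 6 → (0x99>>6)&0x1 = 0x0
flags:1 @ bit 5 → (0x99>>5)&0x1 = 0x0
id:1 @ bit 4 → (0x99>>4)&0x1 = 0x1
kind:3 @ bit 1 → (0x99>>1)&0x7 = 0x4  ←
prio:1 @ bit 0 → (0x99>>0)&0x1 = 0x1
kind signed 3b, MSB=1: 4 - 8 = -4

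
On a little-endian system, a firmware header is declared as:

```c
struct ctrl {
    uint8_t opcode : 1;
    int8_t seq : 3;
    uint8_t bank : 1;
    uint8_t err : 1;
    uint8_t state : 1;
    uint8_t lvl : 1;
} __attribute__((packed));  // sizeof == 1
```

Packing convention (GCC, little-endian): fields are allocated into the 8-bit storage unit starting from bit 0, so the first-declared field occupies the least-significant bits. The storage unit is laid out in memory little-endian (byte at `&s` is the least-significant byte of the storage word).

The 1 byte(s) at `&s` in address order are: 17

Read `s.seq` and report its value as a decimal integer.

[0]=0x17 (little-endian) → word 0x17
opcode:1 @ bit 0 → (0x17>>0)&0x1 = 0x1
seq:3 @ bit 1 → (0x17>>1)&0x7 = 0x3  ←
bank:1 @ bit 4 → (0x17>>4)&0x1 = 0x1
err:1 @ bit 5 → (0x17>>5)&0x1 = 0x0
state:1 @ bit 6 → (0x17>>6)&0x1 = 0x0
lvl:1 @ bit 7 → (0x17>>7)&0x1 = 0x0
seq signed 3b, MSB=0: value = 3

3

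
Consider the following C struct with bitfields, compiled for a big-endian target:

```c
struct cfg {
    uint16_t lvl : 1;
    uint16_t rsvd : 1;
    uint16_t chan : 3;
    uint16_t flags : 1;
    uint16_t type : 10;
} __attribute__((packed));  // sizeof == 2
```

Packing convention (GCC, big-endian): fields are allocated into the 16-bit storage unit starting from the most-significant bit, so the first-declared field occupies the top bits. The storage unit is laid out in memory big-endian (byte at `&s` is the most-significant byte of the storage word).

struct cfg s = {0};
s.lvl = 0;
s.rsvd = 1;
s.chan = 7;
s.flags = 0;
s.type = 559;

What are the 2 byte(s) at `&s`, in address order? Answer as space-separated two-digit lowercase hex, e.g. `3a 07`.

7a 2f

lvl:1 = 0 → 0x0 << 15 → word 0x0000
rsvd:1 = 1 → 0x1 << 14 → word 0x4000
chan:3 = 7 → 0x7 << 11 → word 0x7800
flags:1 = 0 → 0x0 << 10 → word 0x7800
type:10 = 559 → 0x22f << 0 → word 0x7a2f
word = 0x7a2f → big-endian bytes:
  [0]=0x7a  [1]=0x2f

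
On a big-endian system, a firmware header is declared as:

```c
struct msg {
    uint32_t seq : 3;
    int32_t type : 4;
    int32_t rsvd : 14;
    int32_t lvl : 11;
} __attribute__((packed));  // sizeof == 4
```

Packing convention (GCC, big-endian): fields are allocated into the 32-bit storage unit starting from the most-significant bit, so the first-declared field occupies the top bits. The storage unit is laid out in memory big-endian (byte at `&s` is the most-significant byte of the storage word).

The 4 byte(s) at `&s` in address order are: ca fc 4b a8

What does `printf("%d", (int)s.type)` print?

5

[0]=0xca [1]=0xfc [2]=0x4b [3]=0xa8 (big-endian) → word 0xcafc4ba8
seq:3 @ bit 29 → (0xcafc4ba8>>29)&0x7 = 0x6
type:4 @ bit 25 → (0xcafc4ba8>>25)&0xf = 0x5  ←
rsvd:14 @ bit 11 → (0xcafc4ba8>>11)&0x3fff = 0x1f89
lvl:11 @ bit 0 → (0xcafc4ba8>>0)&0x7ff = 0x3a8
type signed 4b, MSB=0: value = 5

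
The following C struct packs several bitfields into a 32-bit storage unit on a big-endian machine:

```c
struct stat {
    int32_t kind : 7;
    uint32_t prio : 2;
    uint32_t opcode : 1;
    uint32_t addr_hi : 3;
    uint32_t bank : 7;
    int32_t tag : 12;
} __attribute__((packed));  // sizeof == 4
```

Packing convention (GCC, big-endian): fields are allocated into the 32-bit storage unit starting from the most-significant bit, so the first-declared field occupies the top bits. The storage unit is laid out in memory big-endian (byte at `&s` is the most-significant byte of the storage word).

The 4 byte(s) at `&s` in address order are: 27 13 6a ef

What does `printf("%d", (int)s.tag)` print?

-1297

[0]=0x27 [1]=0x13 [2]=0x6a [3]=0xef (big-endian) → word 0x27136aef
kind:7 @ bit 25 → (0x27136aef>>25)&0x7f = 0x13
prio:2 @ bit 23 → (0x27136aef>>23)&0x3 = 0x2
opcode:1 @ bit 22 → (0x27136aef>>22)&0x1 = 0x0
addr_hi:3 @ bit 19 → (0x27136aef>>19)&0x7 = 0x2
bank:7 @ bit 12 → (0x27136aef>>12)&0x7f = 0x36
tag:12 @ bit 0 → (0x27136aef>>0)&0xfff = 0xaef  ←
tag signed 12b, MSB=1: 2799 - 4096 = -1297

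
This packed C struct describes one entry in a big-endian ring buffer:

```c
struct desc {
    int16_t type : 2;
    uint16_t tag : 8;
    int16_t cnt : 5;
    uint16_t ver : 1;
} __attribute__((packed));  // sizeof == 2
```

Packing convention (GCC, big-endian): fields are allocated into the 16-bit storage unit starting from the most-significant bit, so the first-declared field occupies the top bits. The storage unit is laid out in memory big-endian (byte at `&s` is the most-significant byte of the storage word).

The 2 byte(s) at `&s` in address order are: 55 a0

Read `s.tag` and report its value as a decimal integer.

86

[0]=0x55 [1]=0xa0 (big-endian) → word 0x55a0
type:2 @ bit 14 → (0x55a0>>14)&0x3 = 0x1
tag:8 @ bit 6 → (0x55a0>>6)&0xff = 0x56  ←
cnt:5 @ bit 1 → (0x55a0>>1)&0x1f = 0x10
ver:1 @ bit 0 → (0x55a0>>0)&0x1 = 0x0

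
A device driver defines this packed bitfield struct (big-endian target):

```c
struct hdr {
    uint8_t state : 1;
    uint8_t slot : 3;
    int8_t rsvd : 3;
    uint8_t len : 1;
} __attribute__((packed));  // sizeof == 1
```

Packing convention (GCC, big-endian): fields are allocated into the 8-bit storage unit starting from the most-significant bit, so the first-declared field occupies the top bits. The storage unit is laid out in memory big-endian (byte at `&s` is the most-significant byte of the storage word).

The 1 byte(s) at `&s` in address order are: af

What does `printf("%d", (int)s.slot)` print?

[0]=0xaf (big-endian) → word 0xaf
state [7+:1] = (word>>7) & 0x1 = 1
slot [4+:3] = (word>>4) & 0x7 = 2  ←
rsvd [1+:3] = (word>>1) & 0x7 = 7
len [0+:1] = (word>>0) & 0x1 = 1

2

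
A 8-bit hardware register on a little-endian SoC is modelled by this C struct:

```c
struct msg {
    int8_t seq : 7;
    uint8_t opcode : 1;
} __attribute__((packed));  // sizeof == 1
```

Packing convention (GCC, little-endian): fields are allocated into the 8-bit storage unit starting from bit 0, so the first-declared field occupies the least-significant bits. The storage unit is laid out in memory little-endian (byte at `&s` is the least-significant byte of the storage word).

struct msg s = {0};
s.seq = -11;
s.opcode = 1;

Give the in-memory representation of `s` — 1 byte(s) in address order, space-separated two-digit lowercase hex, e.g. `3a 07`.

[0+:7] seq=-11 & 0x7f = 0x75; word=0x75
[7+:1] opcode=1 & 0x1 = 0x1; word=0xf5
word = 0xf5 → little-endian bytes:
  [0]=0xf5

f5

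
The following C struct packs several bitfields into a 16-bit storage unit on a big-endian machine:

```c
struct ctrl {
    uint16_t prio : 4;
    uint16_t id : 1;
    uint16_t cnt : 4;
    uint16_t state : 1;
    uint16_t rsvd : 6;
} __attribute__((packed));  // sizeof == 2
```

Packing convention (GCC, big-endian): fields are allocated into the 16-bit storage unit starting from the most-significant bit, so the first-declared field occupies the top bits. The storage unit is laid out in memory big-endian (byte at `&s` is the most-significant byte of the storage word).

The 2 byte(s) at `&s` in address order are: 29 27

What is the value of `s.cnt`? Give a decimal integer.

2

[0]=0x29 [1]=0x27 (big-endian) → word 0x2927
prio [12+:4] = (word>>12) & 0xf = 2
id [11+:1] = (word>>11) & 0x1 = 1
cnt [7+:4] = (word>>7) & 0xf = 2  ←
state [6+:1] = (word>>6) & 0x1 = 0
rsvd [0+:6] = (word>>0) & 0x3f = 39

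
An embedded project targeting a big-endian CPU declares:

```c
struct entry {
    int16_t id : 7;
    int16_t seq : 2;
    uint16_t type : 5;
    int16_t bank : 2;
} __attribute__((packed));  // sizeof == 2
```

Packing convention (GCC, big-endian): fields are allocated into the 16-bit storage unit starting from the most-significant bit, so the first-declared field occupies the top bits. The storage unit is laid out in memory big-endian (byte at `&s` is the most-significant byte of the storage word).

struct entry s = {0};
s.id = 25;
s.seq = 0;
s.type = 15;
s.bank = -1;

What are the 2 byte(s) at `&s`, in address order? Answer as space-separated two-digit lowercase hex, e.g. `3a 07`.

id (7b) val=25 bits=0x19 at bit 9: 0x3200
seq (2b) val=0 bits=0x0 at bit 7: 0x3200
type (5b) val=15 bits=0xf at bit 2: 0x323c
bank (2b) val=-1 bits=0x3 at bit 0: 0x323f
word = 0x323f → big-endian bytes:
  [0]=0x32  [1]=0x3f

32 3f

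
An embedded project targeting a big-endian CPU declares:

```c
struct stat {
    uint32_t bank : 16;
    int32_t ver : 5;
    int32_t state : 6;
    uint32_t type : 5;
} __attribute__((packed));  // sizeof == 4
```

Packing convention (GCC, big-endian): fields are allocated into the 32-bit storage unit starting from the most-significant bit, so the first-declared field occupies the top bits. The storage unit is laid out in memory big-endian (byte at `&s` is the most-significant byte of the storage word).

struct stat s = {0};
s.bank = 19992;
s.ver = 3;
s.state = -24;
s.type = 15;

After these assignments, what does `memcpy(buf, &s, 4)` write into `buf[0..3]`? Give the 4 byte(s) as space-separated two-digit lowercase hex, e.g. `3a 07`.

bank:16 = 19992 → 0x4e18 << 16 → word 0x4e180000
ver:5 = 3 → 0x3 << 11 → word 0x4e181800
state:6 = -24 → 0x28 << 5 → word 0x4e181d00
type:5 = 15 → 0xf << 0 → word 0x4e181d0f
word = 0x4e181d0f → big-endian bytes:
  [0]=0x4e  [1]=0x18  [2]=0x1d  [3]=0x0f

4e 18 1d 0f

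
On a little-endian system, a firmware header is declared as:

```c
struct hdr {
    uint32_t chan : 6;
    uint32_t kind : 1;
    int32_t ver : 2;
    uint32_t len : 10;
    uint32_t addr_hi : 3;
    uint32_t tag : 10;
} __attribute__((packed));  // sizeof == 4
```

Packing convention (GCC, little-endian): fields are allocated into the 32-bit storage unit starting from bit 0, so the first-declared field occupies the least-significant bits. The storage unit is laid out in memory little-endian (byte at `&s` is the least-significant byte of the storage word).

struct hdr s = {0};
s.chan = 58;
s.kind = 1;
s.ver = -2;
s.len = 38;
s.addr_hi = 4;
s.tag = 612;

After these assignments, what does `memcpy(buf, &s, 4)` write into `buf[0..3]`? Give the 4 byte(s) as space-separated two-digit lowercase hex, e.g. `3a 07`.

7a 4d 20 99

chan:6 = 58 → 0x3a << 0 → word 0x0000003a
kind:1 = 1 → 0x1 << 6 → word 0x0000007a
ver:2 = -2 → 0x2 << 7 → word 0x0000017a
len:10 = 38 → 0x26 << 9 → word 0x00004d7a
addr_hi:3 = 4 → 0x4 << 19 → word 0x00204d7a
tag:10 = 612 → 0x264 << 22 → word 0x99204d7a
word = 0x99204d7a → little-endian bytes:
  [0]=0x7a  [1]=0x4d  [2]=0x20  [3]=0x99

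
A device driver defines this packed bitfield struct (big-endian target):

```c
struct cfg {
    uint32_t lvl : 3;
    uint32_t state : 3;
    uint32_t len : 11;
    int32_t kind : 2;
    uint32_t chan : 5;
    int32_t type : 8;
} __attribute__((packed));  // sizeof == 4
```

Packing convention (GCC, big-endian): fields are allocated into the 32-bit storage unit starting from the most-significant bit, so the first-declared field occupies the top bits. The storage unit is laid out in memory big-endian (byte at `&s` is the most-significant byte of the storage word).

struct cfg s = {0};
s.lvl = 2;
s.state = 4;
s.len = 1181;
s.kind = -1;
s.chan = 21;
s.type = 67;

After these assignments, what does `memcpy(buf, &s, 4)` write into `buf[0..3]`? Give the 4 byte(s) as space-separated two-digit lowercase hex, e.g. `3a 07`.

[29+:3] lvl=2 & 0x7 = 0x2; word=0x40000000
[26+:3] state=4 & 0x7 = 0x4; word=0x50000000
[15+:11] len=1181 & 0x7ff = 0x49d; word=0x524e8000
[13+:2] kind=-1 & 0x3 = 0x3; word=0x524ee000
[8+:5] chan=21 & 0x1f = 0x15; word=0x524ef500
[0+:8] type=67 & 0xff = 0x43; word=0x524ef543
word = 0x524ef543 → big-endian bytes:
  [0]=0x52  [1]=0x4e  [2]=0xf5  [3]=0x43

52 4e f5 43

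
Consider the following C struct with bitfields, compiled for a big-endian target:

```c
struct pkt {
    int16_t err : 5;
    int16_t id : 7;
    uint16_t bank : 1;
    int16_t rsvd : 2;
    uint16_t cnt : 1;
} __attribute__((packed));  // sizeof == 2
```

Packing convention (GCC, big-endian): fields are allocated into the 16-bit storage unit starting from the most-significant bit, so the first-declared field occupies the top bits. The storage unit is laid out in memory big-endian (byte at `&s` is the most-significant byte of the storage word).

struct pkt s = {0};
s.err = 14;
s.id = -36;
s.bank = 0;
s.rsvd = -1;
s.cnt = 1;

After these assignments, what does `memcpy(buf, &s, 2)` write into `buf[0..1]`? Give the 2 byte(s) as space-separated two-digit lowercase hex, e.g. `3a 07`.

75 c7

err:5 = 14 → 0xe << 11 → word 0x7000
id:7 = -36 → 0x5c << 4 → word 0x75c0
bank:1 = 0 → 0x0 << 3 → word 0x75c0
rsvd:2 = -1 → 0x3 << 1 → word 0x75c6
cnt:1 = 1 → 0x1 << 0 → word 0x75c7
word = 0x75c7 → big-endian bytes:
  [0]=0x75  [1]=0xc7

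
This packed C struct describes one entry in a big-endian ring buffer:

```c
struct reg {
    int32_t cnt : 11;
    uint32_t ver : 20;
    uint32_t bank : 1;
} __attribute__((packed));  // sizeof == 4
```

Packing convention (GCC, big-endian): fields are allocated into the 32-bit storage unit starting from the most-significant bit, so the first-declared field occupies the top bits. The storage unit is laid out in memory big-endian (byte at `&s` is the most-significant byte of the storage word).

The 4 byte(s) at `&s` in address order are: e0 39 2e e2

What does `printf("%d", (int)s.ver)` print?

825201

[0]=0xe0 [1]=0x39 [2]=0x2e [3]=0xe2 (big-endian) → word 0xe0392ee2
cnt [21+:11] = (word>>21) & 0x7ff = 1793
ver [1+:20] = (word>>1) & 0xfffff = 825201  ←
bank [0+:1] = (word>>0) & 0x1 = 0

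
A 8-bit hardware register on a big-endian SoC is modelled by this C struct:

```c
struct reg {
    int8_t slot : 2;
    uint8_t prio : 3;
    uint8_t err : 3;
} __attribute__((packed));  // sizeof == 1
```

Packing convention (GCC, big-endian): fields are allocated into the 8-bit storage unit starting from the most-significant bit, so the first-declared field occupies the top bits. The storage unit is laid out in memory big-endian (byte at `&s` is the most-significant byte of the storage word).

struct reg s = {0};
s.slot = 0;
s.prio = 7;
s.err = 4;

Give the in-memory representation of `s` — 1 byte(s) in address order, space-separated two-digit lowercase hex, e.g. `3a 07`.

3c

slot (2b) val=0 bits=0x0 at bit 6: 0x00
prio (3b) val=7 bits=0x7 at bit 3: 0x38
err (3b) val=4 bits=0x4 at bit 0: 0x3c
word = 0x3c → big-endian bytes:
  [0]=0x3c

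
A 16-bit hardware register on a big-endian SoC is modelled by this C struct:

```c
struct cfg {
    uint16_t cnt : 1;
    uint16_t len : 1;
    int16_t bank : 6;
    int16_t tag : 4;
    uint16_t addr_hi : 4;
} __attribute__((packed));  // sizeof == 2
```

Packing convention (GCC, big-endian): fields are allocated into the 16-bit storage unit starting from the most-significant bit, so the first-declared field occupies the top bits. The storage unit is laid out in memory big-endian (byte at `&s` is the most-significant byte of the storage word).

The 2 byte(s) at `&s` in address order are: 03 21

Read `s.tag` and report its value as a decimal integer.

2

[0]=0x03 [1]=0x21 (big-endian) → word 0x0321
cnt:1 @ bit 15 → (0x0321>>15)&0x1 = 0x0
len:1 @ bit 14 → (0x0321>>14)&0x1 = 0x0
bank:6 @ bit 8 → (0x0321>>8)&0x3f = 0x3
tag:4 @ bit 4 → (0x0321>>4)&0xf = 0x2  ←
addr_hi:4 @ bit 0 → (0x0321>>0)&0xf = 0x1
tag signed 4b, MSB=0: value = 2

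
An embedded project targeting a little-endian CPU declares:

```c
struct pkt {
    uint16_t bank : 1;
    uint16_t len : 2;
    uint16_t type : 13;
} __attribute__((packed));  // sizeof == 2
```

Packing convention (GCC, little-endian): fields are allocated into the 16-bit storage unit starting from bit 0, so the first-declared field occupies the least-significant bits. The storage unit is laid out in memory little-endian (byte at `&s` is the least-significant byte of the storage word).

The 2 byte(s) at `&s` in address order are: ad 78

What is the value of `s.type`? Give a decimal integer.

3861

[0]=0xad [1]=0x78 (little-endian) → word 0x78ad
bank:1 @ bit 0 → (0x78ad>>0)&0x1 = 0x1
len:2 @ bit 1 → (0x78ad>>1)&0x3 = 0x2
type:13 @ bit 3 → (0x78ad>>3)&0x1fff = 0xf15  ←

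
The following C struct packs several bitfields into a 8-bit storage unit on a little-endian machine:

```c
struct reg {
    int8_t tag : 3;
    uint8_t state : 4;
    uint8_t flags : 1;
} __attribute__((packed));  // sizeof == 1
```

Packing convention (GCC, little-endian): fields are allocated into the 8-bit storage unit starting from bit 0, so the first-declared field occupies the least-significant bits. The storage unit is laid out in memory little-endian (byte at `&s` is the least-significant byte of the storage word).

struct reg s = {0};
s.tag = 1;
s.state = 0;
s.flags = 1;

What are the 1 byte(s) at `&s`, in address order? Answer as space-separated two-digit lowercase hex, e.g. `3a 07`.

81

[0+:3] tag=1 & 0x7 = 0x1; word=0x01
[3+:4] state=0 & 0xf = 0x0; word=0x01
[7+:1] flags=1 & 0x1 = 0x1; word=0x81
word = 0x81 → little-endian bytes:
  [0]=0x81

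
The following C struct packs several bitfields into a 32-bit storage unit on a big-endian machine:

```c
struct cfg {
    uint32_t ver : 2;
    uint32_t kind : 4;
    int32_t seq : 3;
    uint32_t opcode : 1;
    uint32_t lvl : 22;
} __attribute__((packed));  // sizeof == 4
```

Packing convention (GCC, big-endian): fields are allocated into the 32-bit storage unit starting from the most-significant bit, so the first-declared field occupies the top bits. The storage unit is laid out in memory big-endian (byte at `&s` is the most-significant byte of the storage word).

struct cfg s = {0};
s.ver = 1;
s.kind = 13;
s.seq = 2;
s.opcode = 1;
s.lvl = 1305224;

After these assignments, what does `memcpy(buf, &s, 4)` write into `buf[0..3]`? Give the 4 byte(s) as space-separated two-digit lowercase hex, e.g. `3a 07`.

[30+:2] ver=1 & 0x3 = 0x1; word=0x40000000
[26+:4] kind=13 & 0xf = 0xd; word=0x74000000
[23+:3] seq=2 & 0x7 = 0x2; word=0x75000000
[22+:1] opcode=1 & 0x1 = 0x1; word=0x75400000
[0+:22] lvl=1305224 & 0x3fffff = 0x13ea88; word=0x7553ea88
word = 0x7553ea88 → big-endian bytes:
  [0]=0x75  [1]=0x53  [2]=0xea  [3]=0x88

75 53 ea 88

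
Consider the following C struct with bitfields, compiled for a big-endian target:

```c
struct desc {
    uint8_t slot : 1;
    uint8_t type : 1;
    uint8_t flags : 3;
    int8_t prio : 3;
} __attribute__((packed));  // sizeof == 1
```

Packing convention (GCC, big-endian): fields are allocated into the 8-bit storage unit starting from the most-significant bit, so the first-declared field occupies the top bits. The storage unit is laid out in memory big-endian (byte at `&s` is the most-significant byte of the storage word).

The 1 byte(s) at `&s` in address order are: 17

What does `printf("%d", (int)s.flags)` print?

2

[0]=0x17 (big-endian) → word 0x17
slot [7+:1] = (word>>7) & 0x1 = 0
type [6+:1] = (word>>6) & 0x1 = 0
flags [3+:3] = (word>>3) & 0x7 = 2  ←
prio [0+:3] = (word>>0) & 0x7 = 7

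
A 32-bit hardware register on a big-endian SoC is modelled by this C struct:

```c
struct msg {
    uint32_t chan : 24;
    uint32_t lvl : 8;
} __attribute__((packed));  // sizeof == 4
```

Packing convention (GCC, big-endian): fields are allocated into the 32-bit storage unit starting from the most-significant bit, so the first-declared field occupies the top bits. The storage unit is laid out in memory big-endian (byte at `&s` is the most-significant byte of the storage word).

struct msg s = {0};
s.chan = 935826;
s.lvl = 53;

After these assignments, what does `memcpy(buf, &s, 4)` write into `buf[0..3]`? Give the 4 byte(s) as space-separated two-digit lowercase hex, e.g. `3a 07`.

0e 47 92 35

chan:24 = 935826 → 0xe4792 << 8 → word 0x0e479200
lvl:8 = 53 → 0x35 << 0 → word 0x0e479235
word = 0x0e479235 → big-endian bytes:
  [0]=0x0e  [1]=0x47  [2]=0x92  [3]=0x35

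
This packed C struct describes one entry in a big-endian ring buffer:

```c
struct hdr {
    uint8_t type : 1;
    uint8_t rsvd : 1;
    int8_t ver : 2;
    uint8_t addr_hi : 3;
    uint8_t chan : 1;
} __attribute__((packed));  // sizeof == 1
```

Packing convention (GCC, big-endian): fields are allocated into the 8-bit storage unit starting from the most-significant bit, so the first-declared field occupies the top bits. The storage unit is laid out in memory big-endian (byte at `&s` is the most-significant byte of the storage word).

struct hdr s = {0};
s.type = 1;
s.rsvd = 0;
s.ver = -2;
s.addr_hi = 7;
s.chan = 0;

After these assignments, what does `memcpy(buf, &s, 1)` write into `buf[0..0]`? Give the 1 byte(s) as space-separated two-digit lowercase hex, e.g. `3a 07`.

type (1b) val=1 bits=0x1 at bit 7: 0x80
rsvd (1b) val=0 bits=0x0 at bit 6: 0x80
ver (2b) val=-2 bits=0x2 at bit 4: 0xa0
addr_hi (3b) val=7 bits=0x7 at bit 1: 0xae
chan (1b) val=0 bits=0x0 at bit 0: 0xae
word = 0xae → big-endian bytes:
  [0]=0xae

ae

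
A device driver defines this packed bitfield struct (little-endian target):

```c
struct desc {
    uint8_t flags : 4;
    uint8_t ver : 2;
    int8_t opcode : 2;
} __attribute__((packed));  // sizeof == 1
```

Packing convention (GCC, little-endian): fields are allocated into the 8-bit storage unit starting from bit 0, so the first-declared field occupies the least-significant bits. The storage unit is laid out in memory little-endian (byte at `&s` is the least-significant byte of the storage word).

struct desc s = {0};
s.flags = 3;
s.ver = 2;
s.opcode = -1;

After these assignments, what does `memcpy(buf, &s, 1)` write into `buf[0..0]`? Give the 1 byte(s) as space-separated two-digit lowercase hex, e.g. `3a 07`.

flags (4b) val=3 bits=0x3 at bit 0: 0x03
ver (2b) val=2 bits=0x2 at bit 4: 0x23
opcode (2b) val=-1 bits=0x3 at bit 6: 0xe3
word = 0xe3 → little-endian bytes:
  [0]=0xe3

e3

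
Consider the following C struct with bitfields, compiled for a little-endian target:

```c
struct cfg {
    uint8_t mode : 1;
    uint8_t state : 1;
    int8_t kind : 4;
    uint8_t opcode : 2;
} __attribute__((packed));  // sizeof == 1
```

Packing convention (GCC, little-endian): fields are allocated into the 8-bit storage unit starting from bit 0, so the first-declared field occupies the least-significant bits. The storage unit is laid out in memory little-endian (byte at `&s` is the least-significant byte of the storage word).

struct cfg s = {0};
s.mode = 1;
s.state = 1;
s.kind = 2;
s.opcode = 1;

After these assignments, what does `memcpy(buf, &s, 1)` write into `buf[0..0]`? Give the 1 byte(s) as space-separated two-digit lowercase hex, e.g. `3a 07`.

mode:1 = 1 → 0x1 << 0 → word 0x01
state:1 = 1 → 0x1 << 1 → word 0x03
kind:4 = 2 → 0x2 << 2 → word 0x0b
opcode:2 = 1 → 0x1 << 6 → word 0x4b
word = 0x4b → little-endian bytes:
  [0]=0x4b

4b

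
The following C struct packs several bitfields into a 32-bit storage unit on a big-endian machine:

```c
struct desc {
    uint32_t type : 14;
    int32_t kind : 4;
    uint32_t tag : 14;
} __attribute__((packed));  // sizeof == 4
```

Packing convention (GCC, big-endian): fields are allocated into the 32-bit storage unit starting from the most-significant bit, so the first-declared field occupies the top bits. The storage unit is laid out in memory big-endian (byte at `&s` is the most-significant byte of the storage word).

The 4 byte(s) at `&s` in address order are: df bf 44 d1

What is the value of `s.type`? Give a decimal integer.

[0]=0xdf [1]=0xbf [2]=0x44 [3]=0xd1 (big-endian) → word 0xdfbf44d1
type:14 @ bit 18 → (0xdfbf44d1>>18)&0x3fff = 0x37ef  ←
kind:4 @ bit 14 → (0xdfbf44d1>>14)&0xf = 0xd
tag:14 @ bit 0 → (0xdfbf44d1>>0)&0x3fff = 0x4d1

14319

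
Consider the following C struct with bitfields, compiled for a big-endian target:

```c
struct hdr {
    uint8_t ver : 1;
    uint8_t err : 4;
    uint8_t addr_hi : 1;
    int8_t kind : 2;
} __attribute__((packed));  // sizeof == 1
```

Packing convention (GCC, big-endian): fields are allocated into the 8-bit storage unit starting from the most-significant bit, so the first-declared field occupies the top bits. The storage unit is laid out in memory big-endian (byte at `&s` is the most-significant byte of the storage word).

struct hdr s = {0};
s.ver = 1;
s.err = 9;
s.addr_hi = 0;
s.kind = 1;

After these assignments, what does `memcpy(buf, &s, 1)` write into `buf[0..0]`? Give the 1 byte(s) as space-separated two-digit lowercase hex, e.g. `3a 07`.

ver:1 = 1 → 0x1 << 7 → word 0x80
err:4 = 9 → 0x9 << 3 → word 0xc8
addr_hi:1 = 0 → 0x0 << 2 → word 0xc8
kind:2 = 1 → 0x1 << 0 → word 0xc9
word = 0xc9 → big-endian bytes:
  [0]=0xc9

c9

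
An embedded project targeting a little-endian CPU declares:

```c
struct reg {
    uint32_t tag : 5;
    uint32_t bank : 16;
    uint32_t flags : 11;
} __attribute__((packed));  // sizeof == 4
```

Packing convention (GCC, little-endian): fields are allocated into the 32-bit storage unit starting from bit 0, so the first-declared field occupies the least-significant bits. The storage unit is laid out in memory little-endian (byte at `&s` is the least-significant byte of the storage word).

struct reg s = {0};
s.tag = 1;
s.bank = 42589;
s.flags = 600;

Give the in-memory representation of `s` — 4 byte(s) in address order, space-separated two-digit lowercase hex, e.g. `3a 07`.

[0+:5] tag=1 & 0x1f = 0x1; word=0x00000001
[5+:16] bank=42589 & 0xffff = 0xa65d; word=0x0014cba1
[21+:11] flags=600 & 0x7ff = 0x258; word=0x4b14cba1
word = 0x4b14cba1 → little-endian bytes:
  [0]=0xa1  [1]=0xcb  [2]=0x14  [3]=0x4b

a1 cb 14 4b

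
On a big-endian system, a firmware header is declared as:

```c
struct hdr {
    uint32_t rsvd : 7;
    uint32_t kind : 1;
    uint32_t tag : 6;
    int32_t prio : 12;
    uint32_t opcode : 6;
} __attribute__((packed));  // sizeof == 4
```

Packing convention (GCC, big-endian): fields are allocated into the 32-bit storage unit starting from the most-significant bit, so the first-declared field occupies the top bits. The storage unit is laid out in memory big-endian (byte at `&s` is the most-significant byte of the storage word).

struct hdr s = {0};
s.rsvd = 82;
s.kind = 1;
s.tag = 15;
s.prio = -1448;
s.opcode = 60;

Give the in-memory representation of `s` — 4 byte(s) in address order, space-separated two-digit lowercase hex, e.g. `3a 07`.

rsvd:7 = 82 → 0x52 << 25 → word 0xa4000000
kind:1 = 1 → 0x1 << 24 → word 0xa5000000
tag:6 = 15 → 0xf << 18 → word 0xa53c0000
prio:12 = -1448 → 0xa58 << 6 → word 0xa53e9600
opcode:6 = 60 → 0x3c << 0 → word 0xa53e963c
word = 0xa53e963c → big-endian bytes:
  [0]=0xa5  [1]=0x3e  [2]=0x96  [3]=0x3c

a5 3e 96 3c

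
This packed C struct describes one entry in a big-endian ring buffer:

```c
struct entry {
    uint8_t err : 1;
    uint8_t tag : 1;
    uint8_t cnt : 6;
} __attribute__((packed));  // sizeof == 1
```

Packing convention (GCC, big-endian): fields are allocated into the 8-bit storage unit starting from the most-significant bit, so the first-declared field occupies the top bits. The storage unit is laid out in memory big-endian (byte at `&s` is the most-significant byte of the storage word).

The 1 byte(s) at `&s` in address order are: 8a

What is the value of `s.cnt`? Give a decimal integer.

[0]=0x8a (big-endian) → word 0x8a
err [7+:1] = (word>>7) & 0x1 = 1
tag [6+:1] = (word>>6) & 0x1 = 0
cnt [0+:6] = (word>>0) & 0x3f = 10  ←

10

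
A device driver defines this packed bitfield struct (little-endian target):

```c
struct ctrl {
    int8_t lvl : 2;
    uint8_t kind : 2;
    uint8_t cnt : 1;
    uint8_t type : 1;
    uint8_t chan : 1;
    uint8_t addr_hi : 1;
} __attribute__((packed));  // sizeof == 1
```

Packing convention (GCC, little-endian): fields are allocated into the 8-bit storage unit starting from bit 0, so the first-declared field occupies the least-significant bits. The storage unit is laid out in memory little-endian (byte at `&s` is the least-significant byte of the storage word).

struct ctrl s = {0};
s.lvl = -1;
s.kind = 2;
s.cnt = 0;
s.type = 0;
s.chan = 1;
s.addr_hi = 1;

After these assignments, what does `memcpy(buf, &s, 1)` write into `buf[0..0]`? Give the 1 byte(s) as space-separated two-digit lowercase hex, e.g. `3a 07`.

lvl (2b) val=-1 bits=0x3 at bit 0: 0x03
kind (2b) val=2 bits=0x2 at bit 2: 0x0b
cnt (1b) val=0 bits=0x0 at bit 4: 0x0b
type (1b) val=0 bits=0x0 at bit 5: 0x0b
chan (1b) val=1 bits=0x1 at bit 6: 0x4b
addr_hi (1b) val=1 bits=0x1 at bit 7: 0xcb
word = 0xcb → little-endian bytes:
  [0]=0xcb

cb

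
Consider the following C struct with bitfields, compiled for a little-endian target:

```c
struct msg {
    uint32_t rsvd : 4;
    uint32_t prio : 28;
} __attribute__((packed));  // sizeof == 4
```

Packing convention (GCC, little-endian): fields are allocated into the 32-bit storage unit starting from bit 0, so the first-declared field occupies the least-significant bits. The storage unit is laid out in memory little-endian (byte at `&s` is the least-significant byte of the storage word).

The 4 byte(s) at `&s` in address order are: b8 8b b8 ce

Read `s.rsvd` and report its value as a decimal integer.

[0]=0xb8 [1]=0x8b [2]=0xb8 [3]=0xce (little-endian) → word 0xceb88bb8
rsvd [0+:4] = (word>>0) & 0xf = 8  ←
prio [4+:28] = (word>>4) & 0xfffffff = 216762555

8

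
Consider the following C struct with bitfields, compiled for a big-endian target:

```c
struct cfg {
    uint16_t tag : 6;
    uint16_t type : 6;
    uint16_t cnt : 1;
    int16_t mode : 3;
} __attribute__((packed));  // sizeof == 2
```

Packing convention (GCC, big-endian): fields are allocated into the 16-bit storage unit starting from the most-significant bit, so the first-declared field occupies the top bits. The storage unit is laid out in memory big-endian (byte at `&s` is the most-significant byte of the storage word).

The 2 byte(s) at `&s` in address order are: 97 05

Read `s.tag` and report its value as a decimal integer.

[0]=0x97 [1]=0x05 (big-endian) → word 0x9705
tag:6 @ bit 10 → (0x9705>>10)&0x3f = 0x25  ←
type:6 @ bit 4 → (0x9705>>4)&0x3f = 0x30
cnt:1 @ bit 3 → (0x9705>>3)&0x1 = 0x0
mode:3 @ bit 0 → (0x9705>>0)&0x7 = 0x5

37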